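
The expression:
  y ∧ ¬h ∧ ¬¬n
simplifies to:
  n ∧ y ∧ ¬h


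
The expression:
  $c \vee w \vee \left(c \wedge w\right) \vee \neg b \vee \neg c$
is always true.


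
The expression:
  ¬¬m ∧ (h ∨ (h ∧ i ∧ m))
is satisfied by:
  {h: True, m: True}


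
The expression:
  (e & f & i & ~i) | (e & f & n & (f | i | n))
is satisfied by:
  {e: True, f: True, n: True}


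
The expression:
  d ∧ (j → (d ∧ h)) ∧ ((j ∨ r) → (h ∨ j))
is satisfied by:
  {h: True, d: True, j: False, r: False}
  {r: True, h: True, d: True, j: False}
  {h: True, j: True, d: True, r: False}
  {r: True, h: True, j: True, d: True}
  {d: True, r: False, j: False, h: False}


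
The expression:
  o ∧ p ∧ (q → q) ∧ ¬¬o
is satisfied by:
  {p: True, o: True}


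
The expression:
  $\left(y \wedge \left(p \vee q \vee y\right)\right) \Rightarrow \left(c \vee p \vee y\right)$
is always true.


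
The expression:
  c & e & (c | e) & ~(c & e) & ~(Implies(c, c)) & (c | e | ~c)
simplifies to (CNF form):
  False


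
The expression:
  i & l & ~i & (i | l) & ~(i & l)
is never true.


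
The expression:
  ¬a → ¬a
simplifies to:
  True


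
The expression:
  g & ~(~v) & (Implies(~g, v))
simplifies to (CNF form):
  g & v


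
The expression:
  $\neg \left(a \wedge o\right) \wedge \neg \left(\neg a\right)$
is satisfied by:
  {a: True, o: False}


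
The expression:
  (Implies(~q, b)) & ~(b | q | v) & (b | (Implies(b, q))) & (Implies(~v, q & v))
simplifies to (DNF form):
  False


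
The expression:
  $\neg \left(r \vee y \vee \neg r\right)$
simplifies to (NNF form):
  $\text{False}$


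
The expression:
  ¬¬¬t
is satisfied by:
  {t: False}


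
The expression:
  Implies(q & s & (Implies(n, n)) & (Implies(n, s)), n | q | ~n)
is always true.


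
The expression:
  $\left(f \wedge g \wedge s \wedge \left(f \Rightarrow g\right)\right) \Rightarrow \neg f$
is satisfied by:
  {s: False, g: False, f: False}
  {f: True, s: False, g: False}
  {g: True, s: False, f: False}
  {f: True, g: True, s: False}
  {s: True, f: False, g: False}
  {f: True, s: True, g: False}
  {g: True, s: True, f: False}


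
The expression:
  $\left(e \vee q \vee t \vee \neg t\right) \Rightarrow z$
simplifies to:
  $z$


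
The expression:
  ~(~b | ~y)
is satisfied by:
  {b: True, y: True}


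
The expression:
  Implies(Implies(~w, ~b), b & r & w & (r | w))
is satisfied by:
  {r: True, b: True, w: False}
  {b: True, w: False, r: False}
  {r: True, w: True, b: True}


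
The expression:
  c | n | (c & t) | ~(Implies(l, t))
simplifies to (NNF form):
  c | n | (l & ~t)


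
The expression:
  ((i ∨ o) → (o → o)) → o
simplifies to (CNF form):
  o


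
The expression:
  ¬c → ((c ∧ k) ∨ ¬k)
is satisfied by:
  {c: True, k: False}
  {k: False, c: False}
  {k: True, c: True}


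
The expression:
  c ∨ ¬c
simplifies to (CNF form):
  True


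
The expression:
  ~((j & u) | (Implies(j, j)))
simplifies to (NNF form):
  False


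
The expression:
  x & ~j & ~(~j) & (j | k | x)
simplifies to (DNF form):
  False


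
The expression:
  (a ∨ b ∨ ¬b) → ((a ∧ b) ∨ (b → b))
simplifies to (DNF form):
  True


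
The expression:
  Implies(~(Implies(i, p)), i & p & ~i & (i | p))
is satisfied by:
  {p: True, i: False}
  {i: False, p: False}
  {i: True, p: True}


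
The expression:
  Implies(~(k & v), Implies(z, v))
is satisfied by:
  {v: True, z: False}
  {z: False, v: False}
  {z: True, v: True}


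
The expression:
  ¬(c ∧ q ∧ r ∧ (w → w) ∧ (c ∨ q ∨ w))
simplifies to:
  ¬c ∨ ¬q ∨ ¬r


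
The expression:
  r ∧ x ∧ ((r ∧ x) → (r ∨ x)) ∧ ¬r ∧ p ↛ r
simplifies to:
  False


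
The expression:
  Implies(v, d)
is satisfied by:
  {d: True, v: False}
  {v: False, d: False}
  {v: True, d: True}


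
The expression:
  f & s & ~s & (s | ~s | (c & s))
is never true.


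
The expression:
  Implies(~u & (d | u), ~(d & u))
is always true.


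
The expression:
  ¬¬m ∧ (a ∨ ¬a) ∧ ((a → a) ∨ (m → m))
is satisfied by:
  {m: True}


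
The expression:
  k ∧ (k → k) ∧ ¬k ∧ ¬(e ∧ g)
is never true.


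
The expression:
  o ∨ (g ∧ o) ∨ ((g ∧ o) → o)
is always true.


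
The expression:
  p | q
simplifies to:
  p | q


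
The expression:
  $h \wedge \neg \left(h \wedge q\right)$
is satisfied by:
  {h: True, q: False}


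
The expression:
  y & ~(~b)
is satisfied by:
  {b: True, y: True}


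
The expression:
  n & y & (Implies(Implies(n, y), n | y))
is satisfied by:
  {y: True, n: True}


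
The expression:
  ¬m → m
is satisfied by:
  {m: True}


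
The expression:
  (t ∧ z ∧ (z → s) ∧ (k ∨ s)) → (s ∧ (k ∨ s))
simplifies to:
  True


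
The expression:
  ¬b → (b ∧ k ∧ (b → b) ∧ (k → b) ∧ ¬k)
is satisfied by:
  {b: True}


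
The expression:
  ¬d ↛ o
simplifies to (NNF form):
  o ∨ ¬d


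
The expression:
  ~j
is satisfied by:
  {j: False}


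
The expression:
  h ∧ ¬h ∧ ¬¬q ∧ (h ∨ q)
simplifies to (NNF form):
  False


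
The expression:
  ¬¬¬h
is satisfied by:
  {h: False}


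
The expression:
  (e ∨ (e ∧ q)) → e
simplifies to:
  True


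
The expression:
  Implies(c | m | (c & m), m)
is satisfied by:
  {m: True, c: False}
  {c: False, m: False}
  {c: True, m: True}


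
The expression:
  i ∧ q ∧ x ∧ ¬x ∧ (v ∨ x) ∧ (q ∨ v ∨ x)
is never true.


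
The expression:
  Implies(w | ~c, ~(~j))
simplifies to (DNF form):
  j | (c & ~w)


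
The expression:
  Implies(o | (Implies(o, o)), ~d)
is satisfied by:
  {d: False}


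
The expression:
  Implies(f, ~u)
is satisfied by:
  {u: False, f: False}
  {f: True, u: False}
  {u: True, f: False}


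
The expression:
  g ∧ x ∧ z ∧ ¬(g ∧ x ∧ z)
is never true.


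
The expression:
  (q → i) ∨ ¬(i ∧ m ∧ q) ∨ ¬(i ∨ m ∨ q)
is always true.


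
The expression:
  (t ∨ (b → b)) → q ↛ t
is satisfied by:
  {q: True, t: False}


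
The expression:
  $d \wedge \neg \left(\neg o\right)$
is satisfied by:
  {d: True, o: True}


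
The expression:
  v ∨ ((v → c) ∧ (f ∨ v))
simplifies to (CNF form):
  f ∨ v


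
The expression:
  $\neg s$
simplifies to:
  $\neg s$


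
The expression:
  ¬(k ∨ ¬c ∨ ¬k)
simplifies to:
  False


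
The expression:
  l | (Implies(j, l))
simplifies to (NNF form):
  l | ~j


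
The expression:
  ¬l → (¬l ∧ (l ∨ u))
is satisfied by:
  {l: True, u: True}
  {l: True, u: False}
  {u: True, l: False}


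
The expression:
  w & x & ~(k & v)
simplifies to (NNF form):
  w & x & (~k | ~v)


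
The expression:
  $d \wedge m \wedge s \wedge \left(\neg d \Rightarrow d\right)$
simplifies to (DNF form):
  $d \wedge m \wedge s$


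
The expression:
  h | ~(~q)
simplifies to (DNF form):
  h | q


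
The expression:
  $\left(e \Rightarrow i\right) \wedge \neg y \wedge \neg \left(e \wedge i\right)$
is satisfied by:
  {e: False, y: False}


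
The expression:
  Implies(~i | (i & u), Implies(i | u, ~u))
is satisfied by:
  {u: False}


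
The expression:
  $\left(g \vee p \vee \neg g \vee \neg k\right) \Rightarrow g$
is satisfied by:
  {g: True}


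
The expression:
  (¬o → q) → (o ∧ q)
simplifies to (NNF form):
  (o ∧ q) ∨ (¬o ∧ ¬q)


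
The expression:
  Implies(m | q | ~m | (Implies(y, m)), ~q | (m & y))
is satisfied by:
  {y: True, m: True, q: False}
  {y: True, m: False, q: False}
  {m: True, y: False, q: False}
  {y: False, m: False, q: False}
  {y: True, q: True, m: True}


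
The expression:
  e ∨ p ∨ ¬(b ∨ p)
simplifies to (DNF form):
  e ∨ p ∨ ¬b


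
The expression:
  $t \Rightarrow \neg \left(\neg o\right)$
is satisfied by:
  {o: True, t: False}
  {t: False, o: False}
  {t: True, o: True}


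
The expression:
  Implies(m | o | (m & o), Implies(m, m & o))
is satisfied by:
  {o: True, m: False}
  {m: False, o: False}
  {m: True, o: True}


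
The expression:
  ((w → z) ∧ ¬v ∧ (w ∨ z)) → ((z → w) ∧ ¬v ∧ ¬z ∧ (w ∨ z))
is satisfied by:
  {v: True, z: False}
  {z: False, v: False}
  {z: True, v: True}


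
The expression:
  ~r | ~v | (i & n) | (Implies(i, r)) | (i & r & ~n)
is always true.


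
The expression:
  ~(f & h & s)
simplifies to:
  ~f | ~h | ~s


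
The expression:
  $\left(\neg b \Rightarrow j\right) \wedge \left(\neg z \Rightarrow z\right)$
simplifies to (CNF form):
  $z \wedge \left(b \vee j\right)$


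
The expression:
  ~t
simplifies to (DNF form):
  ~t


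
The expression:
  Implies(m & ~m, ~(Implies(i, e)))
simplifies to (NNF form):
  True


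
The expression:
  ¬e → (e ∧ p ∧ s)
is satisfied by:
  {e: True}


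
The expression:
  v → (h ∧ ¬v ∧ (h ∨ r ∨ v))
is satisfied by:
  {v: False}


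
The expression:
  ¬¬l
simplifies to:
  l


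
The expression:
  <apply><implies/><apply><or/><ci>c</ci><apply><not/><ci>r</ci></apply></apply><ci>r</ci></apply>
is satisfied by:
  {r: True}


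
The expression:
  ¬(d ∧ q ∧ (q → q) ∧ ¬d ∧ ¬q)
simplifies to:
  True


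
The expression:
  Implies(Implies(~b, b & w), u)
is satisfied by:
  {u: True, b: False}
  {b: False, u: False}
  {b: True, u: True}


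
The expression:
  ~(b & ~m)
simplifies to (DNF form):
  m | ~b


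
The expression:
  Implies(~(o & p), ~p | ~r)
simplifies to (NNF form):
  o | ~p | ~r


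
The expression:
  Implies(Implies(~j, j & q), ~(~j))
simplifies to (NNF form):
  True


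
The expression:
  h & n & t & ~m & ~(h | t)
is never true.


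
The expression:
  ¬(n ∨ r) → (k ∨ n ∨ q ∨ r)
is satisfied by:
  {r: True, n: True, k: True, q: True}
  {r: True, n: True, k: True, q: False}
  {r: True, n: True, q: True, k: False}
  {r: True, n: True, q: False, k: False}
  {r: True, k: True, q: True, n: False}
  {r: True, k: True, q: False, n: False}
  {r: True, k: False, q: True, n: False}
  {r: True, k: False, q: False, n: False}
  {n: True, k: True, q: True, r: False}
  {n: True, k: True, q: False, r: False}
  {n: True, q: True, k: False, r: False}
  {n: True, q: False, k: False, r: False}
  {k: True, q: True, n: False, r: False}
  {k: True, n: False, q: False, r: False}
  {q: True, n: False, k: False, r: False}


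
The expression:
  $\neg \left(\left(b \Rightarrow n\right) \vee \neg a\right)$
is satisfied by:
  {a: True, b: True, n: False}


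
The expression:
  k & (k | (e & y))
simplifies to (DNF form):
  k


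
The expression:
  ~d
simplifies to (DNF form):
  ~d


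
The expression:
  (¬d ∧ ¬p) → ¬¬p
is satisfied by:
  {d: True, p: True}
  {d: True, p: False}
  {p: True, d: False}


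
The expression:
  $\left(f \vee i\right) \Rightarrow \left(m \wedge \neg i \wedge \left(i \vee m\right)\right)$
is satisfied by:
  {m: True, i: False, f: False}
  {m: False, i: False, f: False}
  {f: True, m: True, i: False}


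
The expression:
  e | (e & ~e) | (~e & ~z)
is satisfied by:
  {e: True, z: False}
  {z: False, e: False}
  {z: True, e: True}


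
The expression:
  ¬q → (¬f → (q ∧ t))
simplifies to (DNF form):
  f ∨ q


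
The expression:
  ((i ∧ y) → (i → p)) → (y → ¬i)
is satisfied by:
  {p: False, y: False, i: False}
  {i: True, p: False, y: False}
  {y: True, p: False, i: False}
  {i: True, y: True, p: False}
  {p: True, i: False, y: False}
  {i: True, p: True, y: False}
  {y: True, p: True, i: False}


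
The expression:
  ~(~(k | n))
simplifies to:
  k | n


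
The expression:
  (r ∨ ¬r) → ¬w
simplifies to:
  ¬w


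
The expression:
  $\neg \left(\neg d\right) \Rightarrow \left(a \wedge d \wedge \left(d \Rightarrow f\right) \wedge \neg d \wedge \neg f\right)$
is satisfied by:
  {d: False}


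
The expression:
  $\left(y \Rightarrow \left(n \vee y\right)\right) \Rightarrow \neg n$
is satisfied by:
  {n: False}


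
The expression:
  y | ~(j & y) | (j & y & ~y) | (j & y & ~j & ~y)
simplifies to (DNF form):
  True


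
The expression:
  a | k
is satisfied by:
  {a: True, k: True}
  {a: True, k: False}
  {k: True, a: False}


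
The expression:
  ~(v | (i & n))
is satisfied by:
  {n: False, v: False, i: False}
  {i: True, n: False, v: False}
  {n: True, i: False, v: False}


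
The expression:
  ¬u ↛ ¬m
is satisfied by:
  {m: True, u: False}


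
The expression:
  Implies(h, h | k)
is always true.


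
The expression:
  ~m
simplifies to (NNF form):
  ~m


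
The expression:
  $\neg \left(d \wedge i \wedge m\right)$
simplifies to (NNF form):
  $\neg d \vee \neg i \vee \neg m$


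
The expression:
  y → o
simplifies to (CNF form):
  o ∨ ¬y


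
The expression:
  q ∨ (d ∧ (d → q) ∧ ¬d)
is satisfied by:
  {q: True}


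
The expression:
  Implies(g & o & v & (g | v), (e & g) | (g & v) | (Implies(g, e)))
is always true.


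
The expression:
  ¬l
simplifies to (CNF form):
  ¬l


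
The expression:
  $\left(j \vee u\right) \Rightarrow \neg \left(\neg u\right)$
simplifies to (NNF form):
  $u \vee \neg j$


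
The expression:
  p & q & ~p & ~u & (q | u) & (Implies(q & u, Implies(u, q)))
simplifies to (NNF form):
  False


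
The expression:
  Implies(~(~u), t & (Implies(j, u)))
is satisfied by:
  {t: True, u: False}
  {u: False, t: False}
  {u: True, t: True}


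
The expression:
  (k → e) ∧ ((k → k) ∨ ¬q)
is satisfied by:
  {e: True, k: False}
  {k: False, e: False}
  {k: True, e: True}


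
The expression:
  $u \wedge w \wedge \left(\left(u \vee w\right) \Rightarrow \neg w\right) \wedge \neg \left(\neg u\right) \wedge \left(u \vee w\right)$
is never true.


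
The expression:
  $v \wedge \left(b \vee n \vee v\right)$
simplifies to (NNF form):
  $v$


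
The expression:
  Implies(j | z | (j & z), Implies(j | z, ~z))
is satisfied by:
  {z: False}


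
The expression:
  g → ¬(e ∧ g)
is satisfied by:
  {g: False, e: False}
  {e: True, g: False}
  {g: True, e: False}


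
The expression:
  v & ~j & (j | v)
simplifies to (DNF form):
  v & ~j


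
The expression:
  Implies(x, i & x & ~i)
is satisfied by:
  {x: False}


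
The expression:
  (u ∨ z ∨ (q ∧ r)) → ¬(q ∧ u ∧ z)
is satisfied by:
  {u: False, q: False, z: False}
  {z: True, u: False, q: False}
  {q: True, u: False, z: False}
  {z: True, q: True, u: False}
  {u: True, z: False, q: False}
  {z: True, u: True, q: False}
  {q: True, u: True, z: False}


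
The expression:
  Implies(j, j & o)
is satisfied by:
  {o: True, j: False}
  {j: False, o: False}
  {j: True, o: True}


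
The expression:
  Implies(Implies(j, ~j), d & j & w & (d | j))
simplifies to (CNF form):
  j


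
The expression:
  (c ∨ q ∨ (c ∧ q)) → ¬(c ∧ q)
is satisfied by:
  {c: False, q: False}
  {q: True, c: False}
  {c: True, q: False}


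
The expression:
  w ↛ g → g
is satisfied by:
  {g: True, w: False}
  {w: False, g: False}
  {w: True, g: True}


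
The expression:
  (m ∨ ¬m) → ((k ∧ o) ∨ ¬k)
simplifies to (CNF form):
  o ∨ ¬k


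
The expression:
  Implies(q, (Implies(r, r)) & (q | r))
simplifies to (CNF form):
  True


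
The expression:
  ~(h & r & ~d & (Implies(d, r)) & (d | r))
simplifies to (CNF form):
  d | ~h | ~r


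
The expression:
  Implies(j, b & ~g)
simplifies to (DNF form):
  ~j | (b & ~g)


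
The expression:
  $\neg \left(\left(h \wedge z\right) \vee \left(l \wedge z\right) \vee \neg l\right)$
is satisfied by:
  {l: True, z: False}


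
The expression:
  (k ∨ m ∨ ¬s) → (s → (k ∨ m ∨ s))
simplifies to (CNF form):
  True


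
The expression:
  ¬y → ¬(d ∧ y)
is always true.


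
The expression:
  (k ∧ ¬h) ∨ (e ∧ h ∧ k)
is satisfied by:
  {e: True, k: True, h: False}
  {k: True, h: False, e: False}
  {e: True, h: True, k: True}


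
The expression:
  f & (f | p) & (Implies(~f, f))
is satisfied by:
  {f: True}


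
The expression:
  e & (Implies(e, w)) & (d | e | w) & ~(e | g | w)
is never true.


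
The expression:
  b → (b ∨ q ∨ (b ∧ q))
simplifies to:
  True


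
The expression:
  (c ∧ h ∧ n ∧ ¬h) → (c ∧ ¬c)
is always true.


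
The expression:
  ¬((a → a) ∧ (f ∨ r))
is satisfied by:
  {r: False, f: False}


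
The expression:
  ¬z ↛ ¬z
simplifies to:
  False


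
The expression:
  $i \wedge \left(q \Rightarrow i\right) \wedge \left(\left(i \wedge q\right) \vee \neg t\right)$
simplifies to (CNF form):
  $i \wedge \left(q \vee \neg t\right)$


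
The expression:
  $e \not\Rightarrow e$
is never true.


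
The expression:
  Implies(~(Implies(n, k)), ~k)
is always true.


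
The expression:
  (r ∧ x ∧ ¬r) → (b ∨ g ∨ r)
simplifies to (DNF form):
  True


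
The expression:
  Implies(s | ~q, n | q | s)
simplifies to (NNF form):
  n | q | s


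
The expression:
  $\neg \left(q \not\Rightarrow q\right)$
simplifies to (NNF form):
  $\text{True}$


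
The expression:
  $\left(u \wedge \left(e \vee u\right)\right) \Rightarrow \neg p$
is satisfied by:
  {p: False, u: False}
  {u: True, p: False}
  {p: True, u: False}


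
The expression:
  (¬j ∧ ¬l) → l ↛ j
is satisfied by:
  {l: True, j: True}
  {l: True, j: False}
  {j: True, l: False}


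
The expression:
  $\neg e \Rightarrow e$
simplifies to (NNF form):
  $e$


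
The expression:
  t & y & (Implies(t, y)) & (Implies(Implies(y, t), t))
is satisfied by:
  {t: True, y: True}


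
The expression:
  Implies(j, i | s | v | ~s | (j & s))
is always true.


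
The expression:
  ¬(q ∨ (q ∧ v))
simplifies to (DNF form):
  ¬q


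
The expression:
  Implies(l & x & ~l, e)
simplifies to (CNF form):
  True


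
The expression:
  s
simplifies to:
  s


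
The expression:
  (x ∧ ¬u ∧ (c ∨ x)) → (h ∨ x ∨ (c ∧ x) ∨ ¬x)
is always true.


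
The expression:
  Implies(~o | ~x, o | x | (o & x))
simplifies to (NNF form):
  o | x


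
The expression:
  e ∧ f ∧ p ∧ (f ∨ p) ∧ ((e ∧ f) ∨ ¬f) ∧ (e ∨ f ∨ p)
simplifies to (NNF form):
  e ∧ f ∧ p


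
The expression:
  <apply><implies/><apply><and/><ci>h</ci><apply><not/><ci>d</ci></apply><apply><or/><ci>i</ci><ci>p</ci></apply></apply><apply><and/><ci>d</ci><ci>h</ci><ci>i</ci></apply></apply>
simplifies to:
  <apply><or/><ci>d</ci><apply><not/><ci>h</ci></apply><apply><and/><apply><not/><ci>i</ci></apply><apply><not/><ci>p</ci></apply></apply></apply>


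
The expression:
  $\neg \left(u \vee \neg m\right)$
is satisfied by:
  {m: True, u: False}


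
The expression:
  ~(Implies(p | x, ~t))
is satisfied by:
  {t: True, x: True, p: True}
  {t: True, x: True, p: False}
  {t: True, p: True, x: False}


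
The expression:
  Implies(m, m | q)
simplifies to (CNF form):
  True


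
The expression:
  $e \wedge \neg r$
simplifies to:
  $e \wedge \neg r$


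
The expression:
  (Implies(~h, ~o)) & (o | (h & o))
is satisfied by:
  {h: True, o: True}


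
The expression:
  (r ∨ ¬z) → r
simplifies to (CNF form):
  r ∨ z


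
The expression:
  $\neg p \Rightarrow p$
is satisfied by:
  {p: True}


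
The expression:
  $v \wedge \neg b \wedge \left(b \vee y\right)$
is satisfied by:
  {y: True, v: True, b: False}


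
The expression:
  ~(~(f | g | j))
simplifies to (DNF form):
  f | g | j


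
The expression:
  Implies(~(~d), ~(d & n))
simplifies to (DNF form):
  ~d | ~n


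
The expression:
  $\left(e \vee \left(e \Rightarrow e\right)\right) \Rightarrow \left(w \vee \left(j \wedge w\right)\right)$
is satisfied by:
  {w: True}


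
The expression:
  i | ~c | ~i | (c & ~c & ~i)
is always true.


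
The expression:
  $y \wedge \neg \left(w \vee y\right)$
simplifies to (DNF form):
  $\text{False}$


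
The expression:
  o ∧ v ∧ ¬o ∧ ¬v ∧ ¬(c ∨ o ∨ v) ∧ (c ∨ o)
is never true.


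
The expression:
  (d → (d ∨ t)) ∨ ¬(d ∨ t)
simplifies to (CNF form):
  True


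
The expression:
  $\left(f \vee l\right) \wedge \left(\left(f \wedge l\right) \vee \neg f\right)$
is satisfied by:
  {l: True}


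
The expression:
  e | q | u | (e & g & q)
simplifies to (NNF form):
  e | q | u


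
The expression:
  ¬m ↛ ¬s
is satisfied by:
  {s: True, m: False}


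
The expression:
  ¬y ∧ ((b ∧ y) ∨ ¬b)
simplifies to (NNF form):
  ¬b ∧ ¬y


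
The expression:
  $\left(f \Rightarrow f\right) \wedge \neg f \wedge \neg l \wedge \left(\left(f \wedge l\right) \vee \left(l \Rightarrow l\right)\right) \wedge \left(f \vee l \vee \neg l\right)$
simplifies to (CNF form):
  $\neg f \wedge \neg l$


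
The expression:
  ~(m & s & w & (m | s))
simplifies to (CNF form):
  ~m | ~s | ~w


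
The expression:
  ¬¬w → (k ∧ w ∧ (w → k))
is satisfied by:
  {k: True, w: False}
  {w: False, k: False}
  {w: True, k: True}


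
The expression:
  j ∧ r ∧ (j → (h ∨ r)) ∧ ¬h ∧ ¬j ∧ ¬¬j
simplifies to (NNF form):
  False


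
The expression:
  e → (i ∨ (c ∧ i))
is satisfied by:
  {i: True, e: False}
  {e: False, i: False}
  {e: True, i: True}


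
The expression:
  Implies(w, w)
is always true.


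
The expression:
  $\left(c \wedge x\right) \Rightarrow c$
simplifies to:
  $\text{True}$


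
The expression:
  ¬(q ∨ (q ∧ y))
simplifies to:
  ¬q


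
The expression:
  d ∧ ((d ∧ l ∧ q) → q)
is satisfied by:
  {d: True}


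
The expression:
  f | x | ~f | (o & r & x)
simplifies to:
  True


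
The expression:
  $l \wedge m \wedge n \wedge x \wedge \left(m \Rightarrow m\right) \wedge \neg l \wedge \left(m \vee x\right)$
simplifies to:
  $\text{False}$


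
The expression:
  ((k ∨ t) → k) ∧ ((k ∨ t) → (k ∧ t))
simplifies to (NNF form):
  (k ∧ t) ∨ (¬k ∧ ¬t)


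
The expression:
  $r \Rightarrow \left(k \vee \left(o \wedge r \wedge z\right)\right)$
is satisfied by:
  {k: True, o: True, z: True, r: False}
  {k: True, o: True, z: False, r: False}
  {k: True, z: True, o: False, r: False}
  {k: True, z: False, o: False, r: False}
  {o: True, z: True, k: False, r: False}
  {o: True, z: False, k: False, r: False}
  {z: True, k: False, o: False, r: False}
  {z: False, k: False, o: False, r: False}
  {r: True, k: True, o: True, z: True}
  {r: True, k: True, o: True, z: False}
  {r: True, k: True, z: True, o: False}
  {r: True, k: True, z: False, o: False}
  {r: True, o: True, z: True, k: False}


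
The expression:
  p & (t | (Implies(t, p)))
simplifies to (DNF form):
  p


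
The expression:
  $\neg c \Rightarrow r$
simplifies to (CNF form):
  $c \vee r$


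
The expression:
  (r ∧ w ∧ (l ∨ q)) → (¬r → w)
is always true.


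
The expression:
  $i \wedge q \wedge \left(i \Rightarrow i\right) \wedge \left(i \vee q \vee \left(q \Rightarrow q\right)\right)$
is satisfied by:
  {i: True, q: True}


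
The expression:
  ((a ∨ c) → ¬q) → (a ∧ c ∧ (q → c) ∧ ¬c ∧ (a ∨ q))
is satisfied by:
  {a: True, c: True, q: True}
  {a: True, q: True, c: False}
  {c: True, q: True, a: False}


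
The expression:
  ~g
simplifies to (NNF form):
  ~g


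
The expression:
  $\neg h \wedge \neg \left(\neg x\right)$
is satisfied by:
  {x: True, h: False}


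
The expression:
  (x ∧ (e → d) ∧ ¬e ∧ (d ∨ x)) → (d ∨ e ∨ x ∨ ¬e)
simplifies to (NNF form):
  True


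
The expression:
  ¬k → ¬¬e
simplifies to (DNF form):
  e ∨ k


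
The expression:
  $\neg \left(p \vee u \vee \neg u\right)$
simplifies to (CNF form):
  $\text{False}$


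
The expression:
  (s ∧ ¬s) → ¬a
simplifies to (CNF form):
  True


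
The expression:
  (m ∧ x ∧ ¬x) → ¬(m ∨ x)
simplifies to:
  True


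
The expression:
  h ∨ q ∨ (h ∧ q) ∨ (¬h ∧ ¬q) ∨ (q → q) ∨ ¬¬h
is always true.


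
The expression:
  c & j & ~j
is never true.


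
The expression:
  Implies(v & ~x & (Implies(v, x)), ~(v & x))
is always true.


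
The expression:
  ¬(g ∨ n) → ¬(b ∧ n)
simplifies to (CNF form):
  True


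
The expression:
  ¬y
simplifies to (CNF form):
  ¬y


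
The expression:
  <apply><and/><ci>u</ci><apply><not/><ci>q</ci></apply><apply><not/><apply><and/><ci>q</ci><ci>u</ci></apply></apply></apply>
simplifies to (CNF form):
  <apply><and/><ci>u</ci><apply><not/><ci>q</ci></apply></apply>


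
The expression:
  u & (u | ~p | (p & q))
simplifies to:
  u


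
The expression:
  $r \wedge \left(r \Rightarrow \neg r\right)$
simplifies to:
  $\text{False}$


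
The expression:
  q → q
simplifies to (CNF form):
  True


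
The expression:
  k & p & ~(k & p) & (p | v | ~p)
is never true.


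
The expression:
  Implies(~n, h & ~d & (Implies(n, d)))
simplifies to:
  n | (h & ~d)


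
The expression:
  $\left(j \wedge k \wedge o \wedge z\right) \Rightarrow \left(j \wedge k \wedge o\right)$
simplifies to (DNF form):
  $\text{True}$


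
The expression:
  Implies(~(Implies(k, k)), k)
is always true.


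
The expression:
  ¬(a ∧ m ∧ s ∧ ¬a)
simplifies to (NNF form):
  True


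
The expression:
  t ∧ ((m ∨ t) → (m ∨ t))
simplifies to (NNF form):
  t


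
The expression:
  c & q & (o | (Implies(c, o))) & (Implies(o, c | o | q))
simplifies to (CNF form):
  c & o & q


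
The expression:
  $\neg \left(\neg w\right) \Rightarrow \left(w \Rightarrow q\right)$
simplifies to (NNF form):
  $q \vee \neg w$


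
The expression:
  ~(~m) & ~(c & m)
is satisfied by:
  {m: True, c: False}


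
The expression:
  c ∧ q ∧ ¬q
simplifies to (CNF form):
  False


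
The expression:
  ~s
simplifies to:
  ~s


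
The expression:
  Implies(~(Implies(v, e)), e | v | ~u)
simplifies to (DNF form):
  True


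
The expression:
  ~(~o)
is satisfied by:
  {o: True}


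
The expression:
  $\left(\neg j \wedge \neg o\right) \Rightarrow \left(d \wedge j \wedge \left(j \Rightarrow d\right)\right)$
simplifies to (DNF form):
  $j \vee o$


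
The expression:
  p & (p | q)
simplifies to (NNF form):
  p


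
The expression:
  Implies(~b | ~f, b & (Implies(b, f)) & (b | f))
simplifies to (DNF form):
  b & f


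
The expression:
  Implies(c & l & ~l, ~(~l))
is always true.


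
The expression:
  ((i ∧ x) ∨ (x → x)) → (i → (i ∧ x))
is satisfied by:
  {x: True, i: False}
  {i: False, x: False}
  {i: True, x: True}


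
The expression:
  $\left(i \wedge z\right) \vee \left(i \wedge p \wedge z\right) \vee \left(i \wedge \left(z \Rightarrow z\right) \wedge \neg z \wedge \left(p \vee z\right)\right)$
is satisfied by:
  {i: True, z: True, p: True}
  {i: True, z: True, p: False}
  {i: True, p: True, z: False}


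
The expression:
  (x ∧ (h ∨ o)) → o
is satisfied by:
  {o: True, h: False, x: False}
  {h: False, x: False, o: False}
  {x: True, o: True, h: False}
  {x: True, h: False, o: False}
  {o: True, h: True, x: False}
  {h: True, o: False, x: False}
  {x: True, h: True, o: True}


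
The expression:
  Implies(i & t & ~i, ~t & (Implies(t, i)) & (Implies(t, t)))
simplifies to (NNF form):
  True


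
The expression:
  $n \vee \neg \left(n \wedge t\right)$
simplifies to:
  $\text{True}$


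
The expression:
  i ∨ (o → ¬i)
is always true.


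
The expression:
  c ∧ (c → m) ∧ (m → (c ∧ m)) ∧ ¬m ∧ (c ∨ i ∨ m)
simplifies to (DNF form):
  False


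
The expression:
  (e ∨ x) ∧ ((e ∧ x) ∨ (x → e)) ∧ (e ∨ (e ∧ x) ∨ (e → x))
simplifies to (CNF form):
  e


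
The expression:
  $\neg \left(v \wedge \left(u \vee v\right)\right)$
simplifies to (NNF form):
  $\neg v$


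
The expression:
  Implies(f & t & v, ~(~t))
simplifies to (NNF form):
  True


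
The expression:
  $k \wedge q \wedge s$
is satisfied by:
  {s: True, q: True, k: True}


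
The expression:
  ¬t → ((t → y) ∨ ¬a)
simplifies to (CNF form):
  True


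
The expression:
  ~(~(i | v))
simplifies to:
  i | v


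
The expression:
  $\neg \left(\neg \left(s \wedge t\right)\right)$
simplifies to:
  $s \wedge t$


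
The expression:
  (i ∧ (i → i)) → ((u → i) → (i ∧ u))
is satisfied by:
  {u: True, i: False}
  {i: False, u: False}
  {i: True, u: True}


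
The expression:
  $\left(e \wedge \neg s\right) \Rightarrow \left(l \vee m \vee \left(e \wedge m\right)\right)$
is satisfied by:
  {s: True, m: True, l: True, e: False}
  {s: True, m: True, e: False, l: False}
  {s: True, l: True, e: False, m: False}
  {s: True, e: False, l: False, m: False}
  {m: True, l: True, e: False, s: False}
  {m: True, e: False, l: False, s: False}
  {l: True, m: False, e: False, s: False}
  {m: False, e: False, l: False, s: False}
  {m: True, s: True, e: True, l: True}
  {m: True, s: True, e: True, l: False}
  {s: True, e: True, l: True, m: False}
  {s: True, e: True, m: False, l: False}
  {l: True, e: True, m: True, s: False}
  {e: True, m: True, s: False, l: False}
  {e: True, l: True, s: False, m: False}


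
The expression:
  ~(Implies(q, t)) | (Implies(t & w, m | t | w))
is always true.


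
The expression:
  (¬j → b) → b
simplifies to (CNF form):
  b ∨ ¬j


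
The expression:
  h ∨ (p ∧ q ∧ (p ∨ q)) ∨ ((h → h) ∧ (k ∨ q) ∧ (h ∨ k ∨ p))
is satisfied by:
  {h: True, k: True, p: True, q: True}
  {h: True, k: True, p: True, q: False}
  {h: True, k: True, q: True, p: False}
  {h: True, k: True, q: False, p: False}
  {h: True, p: True, q: True, k: False}
  {h: True, p: True, q: False, k: False}
  {h: True, p: False, q: True, k: False}
  {h: True, p: False, q: False, k: False}
  {k: True, p: True, q: True, h: False}
  {k: True, p: True, q: False, h: False}
  {k: True, q: True, p: False, h: False}
  {k: True, q: False, p: False, h: False}
  {p: True, q: True, k: False, h: False}


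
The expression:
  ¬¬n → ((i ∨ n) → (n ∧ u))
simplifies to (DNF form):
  u ∨ ¬n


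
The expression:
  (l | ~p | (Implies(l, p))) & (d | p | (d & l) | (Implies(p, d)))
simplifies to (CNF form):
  True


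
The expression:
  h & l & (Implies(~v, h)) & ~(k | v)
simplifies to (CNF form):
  h & l & ~k & ~v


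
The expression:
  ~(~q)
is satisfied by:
  {q: True}


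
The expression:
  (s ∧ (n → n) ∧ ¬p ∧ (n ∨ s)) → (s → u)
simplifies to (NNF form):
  p ∨ u ∨ ¬s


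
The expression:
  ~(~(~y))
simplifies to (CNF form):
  ~y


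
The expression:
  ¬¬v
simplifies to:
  v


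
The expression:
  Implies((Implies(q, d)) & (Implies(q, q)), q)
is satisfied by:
  {q: True}


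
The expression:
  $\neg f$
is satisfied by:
  {f: False}


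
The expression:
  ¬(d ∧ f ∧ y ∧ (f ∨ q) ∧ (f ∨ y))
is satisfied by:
  {d: False, y: False, f: False}
  {f: True, d: False, y: False}
  {y: True, d: False, f: False}
  {f: True, y: True, d: False}
  {d: True, f: False, y: False}
  {f: True, d: True, y: False}
  {y: True, d: True, f: False}


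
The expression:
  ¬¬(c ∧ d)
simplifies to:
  c ∧ d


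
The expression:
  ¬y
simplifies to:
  ¬y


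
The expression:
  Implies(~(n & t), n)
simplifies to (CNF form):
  n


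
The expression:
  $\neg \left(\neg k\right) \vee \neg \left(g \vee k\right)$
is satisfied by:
  {k: True, g: False}
  {g: False, k: False}
  {g: True, k: True}


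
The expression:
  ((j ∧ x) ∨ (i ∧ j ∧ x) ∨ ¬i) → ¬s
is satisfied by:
  {i: True, s: False, x: False, j: False}
  {j: True, i: True, s: False, x: False}
  {x: True, i: True, s: False, j: False}
  {j: True, x: True, i: True, s: False}
  {j: False, i: False, s: False, x: False}
  {j: True, i: False, s: False, x: False}
  {x: True, j: False, i: False, s: False}
  {j: True, x: True, i: False, s: False}
  {s: True, i: True, x: False, j: False}
  {j: True, s: True, i: True, x: False}
  {x: True, s: True, i: True, j: False}


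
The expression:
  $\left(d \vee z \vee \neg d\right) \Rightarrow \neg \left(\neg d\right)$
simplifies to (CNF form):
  $d$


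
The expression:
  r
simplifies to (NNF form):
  r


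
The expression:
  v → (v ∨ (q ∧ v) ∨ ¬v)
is always true.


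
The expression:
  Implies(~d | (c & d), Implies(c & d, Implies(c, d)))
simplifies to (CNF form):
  True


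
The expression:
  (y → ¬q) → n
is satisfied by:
  {n: True, q: True, y: True}
  {n: True, q: True, y: False}
  {n: True, y: True, q: False}
  {n: True, y: False, q: False}
  {q: True, y: True, n: False}


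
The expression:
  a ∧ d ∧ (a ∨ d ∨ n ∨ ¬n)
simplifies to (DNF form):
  a ∧ d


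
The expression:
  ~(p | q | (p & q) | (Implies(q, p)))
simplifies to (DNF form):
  False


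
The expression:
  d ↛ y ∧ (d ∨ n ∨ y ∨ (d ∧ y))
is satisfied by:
  {d: True, y: False}


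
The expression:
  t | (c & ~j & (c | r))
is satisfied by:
  {t: True, c: True, j: False}
  {t: True, c: False, j: False}
  {j: True, t: True, c: True}
  {j: True, t: True, c: False}
  {c: True, j: False, t: False}


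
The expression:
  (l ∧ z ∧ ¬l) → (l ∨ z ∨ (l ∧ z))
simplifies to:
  True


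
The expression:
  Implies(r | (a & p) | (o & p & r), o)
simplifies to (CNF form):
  (o | ~r) & (o | ~a | ~p) & (o | ~a | ~r) & (o | ~p | ~r)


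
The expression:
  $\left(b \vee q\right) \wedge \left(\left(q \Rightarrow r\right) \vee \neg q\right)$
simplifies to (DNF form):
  $\left(b \wedge \neg q\right) \vee \left(q \wedge r\right)$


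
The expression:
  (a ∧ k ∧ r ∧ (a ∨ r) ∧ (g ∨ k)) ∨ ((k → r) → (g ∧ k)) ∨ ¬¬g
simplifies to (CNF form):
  (g ∨ k) ∧ (a ∨ g ∨ k) ∧ (a ∨ g ∨ ¬r) ∧ (g ∨ k ∨ ¬r)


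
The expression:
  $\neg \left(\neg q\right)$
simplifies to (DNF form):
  $q$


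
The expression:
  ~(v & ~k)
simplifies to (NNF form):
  k | ~v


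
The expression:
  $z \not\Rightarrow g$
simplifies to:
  $z \wedge \neg g$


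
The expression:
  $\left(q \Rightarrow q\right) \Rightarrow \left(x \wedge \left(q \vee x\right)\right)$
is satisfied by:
  {x: True}


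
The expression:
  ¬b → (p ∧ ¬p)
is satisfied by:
  {b: True}


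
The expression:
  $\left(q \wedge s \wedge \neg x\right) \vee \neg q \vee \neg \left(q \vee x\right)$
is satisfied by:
  {s: True, x: False, q: False}
  {x: False, q: False, s: False}
  {s: True, x: True, q: False}
  {x: True, s: False, q: False}
  {q: True, s: True, x: False}


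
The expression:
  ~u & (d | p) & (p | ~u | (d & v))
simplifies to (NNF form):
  ~u & (d | p)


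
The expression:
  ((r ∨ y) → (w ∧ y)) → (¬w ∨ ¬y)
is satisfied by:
  {w: False, y: False}
  {y: True, w: False}
  {w: True, y: False}


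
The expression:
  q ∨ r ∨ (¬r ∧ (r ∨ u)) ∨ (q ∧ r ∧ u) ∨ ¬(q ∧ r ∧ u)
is always true.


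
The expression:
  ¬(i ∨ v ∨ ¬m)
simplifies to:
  m ∧ ¬i ∧ ¬v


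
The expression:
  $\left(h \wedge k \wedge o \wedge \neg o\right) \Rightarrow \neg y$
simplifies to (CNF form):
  $\text{True}$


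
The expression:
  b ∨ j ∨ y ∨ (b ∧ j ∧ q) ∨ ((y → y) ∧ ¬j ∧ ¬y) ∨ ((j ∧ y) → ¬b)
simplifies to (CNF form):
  True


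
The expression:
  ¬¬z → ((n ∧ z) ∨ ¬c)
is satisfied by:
  {n: True, c: False, z: False}
  {c: False, z: False, n: False}
  {n: True, z: True, c: False}
  {z: True, c: False, n: False}
  {n: True, c: True, z: False}
  {c: True, n: False, z: False}
  {n: True, z: True, c: True}


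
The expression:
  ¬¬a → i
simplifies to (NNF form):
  i ∨ ¬a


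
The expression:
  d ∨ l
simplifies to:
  d ∨ l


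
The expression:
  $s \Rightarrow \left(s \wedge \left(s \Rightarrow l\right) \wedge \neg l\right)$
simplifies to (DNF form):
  $\neg s$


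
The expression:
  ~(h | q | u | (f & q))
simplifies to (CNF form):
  ~h & ~q & ~u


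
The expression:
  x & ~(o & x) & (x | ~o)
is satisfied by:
  {x: True, o: False}


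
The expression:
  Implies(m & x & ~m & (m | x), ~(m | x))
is always true.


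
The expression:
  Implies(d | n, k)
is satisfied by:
  {k: True, d: False, n: False}
  {n: True, k: True, d: False}
  {k: True, d: True, n: False}
  {n: True, k: True, d: True}
  {n: False, d: False, k: False}


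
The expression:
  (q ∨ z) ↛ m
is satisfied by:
  {q: True, z: True, m: False}
  {q: True, z: False, m: False}
  {z: True, q: False, m: False}


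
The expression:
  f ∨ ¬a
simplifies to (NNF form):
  f ∨ ¬a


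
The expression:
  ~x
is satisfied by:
  {x: False}


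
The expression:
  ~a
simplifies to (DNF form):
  ~a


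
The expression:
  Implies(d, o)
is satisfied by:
  {o: True, d: False}
  {d: False, o: False}
  {d: True, o: True}


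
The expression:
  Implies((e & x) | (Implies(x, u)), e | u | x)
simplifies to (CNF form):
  e | u | x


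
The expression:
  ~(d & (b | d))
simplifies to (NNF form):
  ~d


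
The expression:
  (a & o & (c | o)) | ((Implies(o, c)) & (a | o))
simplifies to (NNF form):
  a | (c & o)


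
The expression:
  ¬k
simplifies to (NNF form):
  ¬k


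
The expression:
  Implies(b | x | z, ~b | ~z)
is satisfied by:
  {z: False, b: False}
  {b: True, z: False}
  {z: True, b: False}


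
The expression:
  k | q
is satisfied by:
  {k: True, q: True}
  {k: True, q: False}
  {q: True, k: False}


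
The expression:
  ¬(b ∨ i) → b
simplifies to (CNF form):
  b ∨ i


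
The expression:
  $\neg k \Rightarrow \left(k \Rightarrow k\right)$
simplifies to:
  $\text{True}$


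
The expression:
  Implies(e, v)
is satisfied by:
  {v: True, e: False}
  {e: False, v: False}
  {e: True, v: True}


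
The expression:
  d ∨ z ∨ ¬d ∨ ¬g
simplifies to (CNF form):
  True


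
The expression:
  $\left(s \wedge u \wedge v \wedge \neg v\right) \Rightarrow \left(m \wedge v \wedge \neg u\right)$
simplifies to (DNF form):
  $\text{True}$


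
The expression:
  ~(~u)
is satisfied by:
  {u: True}


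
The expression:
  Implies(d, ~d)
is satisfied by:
  {d: False}


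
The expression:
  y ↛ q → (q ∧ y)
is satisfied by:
  {q: True, y: False}
  {y: False, q: False}
  {y: True, q: True}
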